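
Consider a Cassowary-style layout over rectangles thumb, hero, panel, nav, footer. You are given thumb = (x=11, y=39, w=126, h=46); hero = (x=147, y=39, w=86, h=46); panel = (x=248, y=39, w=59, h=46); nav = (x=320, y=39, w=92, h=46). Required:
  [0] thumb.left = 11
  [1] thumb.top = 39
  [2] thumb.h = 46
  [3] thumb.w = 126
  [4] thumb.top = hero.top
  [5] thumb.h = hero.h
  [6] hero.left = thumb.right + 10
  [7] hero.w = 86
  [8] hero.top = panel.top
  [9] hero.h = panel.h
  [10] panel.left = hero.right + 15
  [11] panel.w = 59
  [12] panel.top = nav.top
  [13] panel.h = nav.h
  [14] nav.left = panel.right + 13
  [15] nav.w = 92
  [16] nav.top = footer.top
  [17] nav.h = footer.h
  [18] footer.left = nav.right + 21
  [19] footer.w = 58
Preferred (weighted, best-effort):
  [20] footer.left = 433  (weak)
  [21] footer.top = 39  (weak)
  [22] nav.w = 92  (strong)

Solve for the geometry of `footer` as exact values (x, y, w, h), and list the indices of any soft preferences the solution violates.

footer = (x=433, y=39, w=58, h=46)
violated soft preferences: none

1. footer.y = 39  [nav.top = footer.top]
2. footer.h = 46  [nav.h = footer.h]
3. footer.x = 433  [footer.left = nav.right + 21]
4. footer.w = 58  [footer.w = 58]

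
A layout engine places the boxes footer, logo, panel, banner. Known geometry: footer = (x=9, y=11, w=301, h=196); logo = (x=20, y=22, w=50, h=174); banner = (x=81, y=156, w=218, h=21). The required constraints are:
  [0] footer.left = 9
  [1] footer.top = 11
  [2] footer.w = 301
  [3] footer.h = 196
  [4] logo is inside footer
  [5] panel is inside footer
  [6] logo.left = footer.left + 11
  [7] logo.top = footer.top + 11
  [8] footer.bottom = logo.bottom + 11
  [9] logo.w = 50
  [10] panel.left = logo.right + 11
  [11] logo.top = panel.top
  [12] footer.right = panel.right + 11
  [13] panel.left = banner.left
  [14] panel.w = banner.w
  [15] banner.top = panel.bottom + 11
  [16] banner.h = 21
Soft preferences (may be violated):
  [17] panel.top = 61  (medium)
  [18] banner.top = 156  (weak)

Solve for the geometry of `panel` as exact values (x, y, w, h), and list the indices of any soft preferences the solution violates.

1. panel.x = 81  [panel.left = logo.right + 11]
2. panel.y = 22  [logo.top = panel.top]
3. panel.w = 218  [footer.right = panel.right + 11]
4. panel.h = 123  [banner.top = panel.bottom + 11]

panel = (x=81, y=22, w=218, h=123)
violated soft preferences: 17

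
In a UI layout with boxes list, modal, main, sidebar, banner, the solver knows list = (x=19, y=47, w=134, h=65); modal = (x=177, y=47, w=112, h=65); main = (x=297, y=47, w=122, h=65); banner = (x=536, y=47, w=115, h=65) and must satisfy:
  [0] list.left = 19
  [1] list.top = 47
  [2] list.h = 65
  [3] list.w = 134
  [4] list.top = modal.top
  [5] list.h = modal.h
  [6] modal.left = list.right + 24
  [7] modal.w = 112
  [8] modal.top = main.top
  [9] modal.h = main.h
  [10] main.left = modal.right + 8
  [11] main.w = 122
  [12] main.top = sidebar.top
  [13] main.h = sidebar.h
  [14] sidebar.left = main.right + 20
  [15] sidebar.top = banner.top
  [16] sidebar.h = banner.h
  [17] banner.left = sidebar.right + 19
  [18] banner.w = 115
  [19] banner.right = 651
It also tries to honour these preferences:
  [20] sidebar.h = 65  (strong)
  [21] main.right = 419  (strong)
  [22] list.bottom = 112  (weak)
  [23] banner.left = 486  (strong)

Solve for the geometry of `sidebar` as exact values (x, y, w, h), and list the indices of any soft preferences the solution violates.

sidebar = (x=439, y=47, w=78, h=65)
violated soft preferences: 23

1. sidebar.y = 47  [main.top = sidebar.top]
2. sidebar.h = 65  [main.h = sidebar.h]
3. sidebar.x = 439  [sidebar.left = main.right + 20]
4. sidebar.w = 78  [banner.left = sidebar.right + 19]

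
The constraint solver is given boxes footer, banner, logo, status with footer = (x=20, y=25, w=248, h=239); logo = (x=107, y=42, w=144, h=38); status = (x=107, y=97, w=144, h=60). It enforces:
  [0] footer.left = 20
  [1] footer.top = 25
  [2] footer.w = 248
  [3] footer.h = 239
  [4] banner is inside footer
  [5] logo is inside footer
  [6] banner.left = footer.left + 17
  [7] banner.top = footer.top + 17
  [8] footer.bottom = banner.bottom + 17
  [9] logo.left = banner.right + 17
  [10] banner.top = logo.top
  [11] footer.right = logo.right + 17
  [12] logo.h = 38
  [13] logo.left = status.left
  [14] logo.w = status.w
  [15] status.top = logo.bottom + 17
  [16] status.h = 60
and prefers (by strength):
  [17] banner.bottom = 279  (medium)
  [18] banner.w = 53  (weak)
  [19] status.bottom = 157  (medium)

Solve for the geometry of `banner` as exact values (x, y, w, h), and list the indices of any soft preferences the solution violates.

banner = (x=37, y=42, w=53, h=205)
violated soft preferences: 17

1. banner.x = 37  [banner.left = footer.left + 17]
2. banner.y = 42  [banner.top = footer.top + 17]
3. banner.h = 205  [footer.bottom = banner.bottom + 17]
4. banner.w = 53  [logo.left = banner.right + 17]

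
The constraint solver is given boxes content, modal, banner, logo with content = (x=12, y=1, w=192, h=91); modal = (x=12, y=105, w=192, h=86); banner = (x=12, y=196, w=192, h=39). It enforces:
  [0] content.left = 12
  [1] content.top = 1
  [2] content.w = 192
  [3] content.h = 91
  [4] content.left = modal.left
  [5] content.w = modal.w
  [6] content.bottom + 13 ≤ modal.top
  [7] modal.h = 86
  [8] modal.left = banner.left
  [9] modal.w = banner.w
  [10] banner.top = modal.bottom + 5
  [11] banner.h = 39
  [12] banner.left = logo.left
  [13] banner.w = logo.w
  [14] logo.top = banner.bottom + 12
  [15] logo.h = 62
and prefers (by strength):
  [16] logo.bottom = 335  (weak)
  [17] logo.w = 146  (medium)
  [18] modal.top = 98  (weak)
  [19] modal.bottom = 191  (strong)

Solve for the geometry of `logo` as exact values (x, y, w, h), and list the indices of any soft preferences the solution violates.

1. logo.x = 12  [banner.left = logo.left]
2. logo.w = 192  [banner.w = logo.w]
3. logo.y = 247  [logo.top = banner.bottom + 12]
4. logo.h = 62  [logo.h = 62]

logo = (x=12, y=247, w=192, h=62)
violated soft preferences: 16, 17, 18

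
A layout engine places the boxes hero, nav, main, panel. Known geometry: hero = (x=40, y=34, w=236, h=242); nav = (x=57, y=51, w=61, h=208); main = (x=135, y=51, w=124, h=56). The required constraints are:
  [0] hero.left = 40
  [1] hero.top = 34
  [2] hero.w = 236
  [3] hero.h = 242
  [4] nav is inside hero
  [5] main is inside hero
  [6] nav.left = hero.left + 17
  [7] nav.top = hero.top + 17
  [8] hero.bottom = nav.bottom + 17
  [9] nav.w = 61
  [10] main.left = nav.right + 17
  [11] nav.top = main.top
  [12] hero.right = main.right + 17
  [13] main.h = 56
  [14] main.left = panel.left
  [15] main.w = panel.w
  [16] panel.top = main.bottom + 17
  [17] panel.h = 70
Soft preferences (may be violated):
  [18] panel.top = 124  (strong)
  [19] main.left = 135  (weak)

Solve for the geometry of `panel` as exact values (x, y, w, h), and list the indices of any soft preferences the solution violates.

panel = (x=135, y=124, w=124, h=70)
violated soft preferences: none

1. panel.x = 135  [main.left = panel.left]
2. panel.w = 124  [main.w = panel.w]
3. panel.y = 124  [panel.top = main.bottom + 17]
4. panel.h = 70  [panel.h = 70]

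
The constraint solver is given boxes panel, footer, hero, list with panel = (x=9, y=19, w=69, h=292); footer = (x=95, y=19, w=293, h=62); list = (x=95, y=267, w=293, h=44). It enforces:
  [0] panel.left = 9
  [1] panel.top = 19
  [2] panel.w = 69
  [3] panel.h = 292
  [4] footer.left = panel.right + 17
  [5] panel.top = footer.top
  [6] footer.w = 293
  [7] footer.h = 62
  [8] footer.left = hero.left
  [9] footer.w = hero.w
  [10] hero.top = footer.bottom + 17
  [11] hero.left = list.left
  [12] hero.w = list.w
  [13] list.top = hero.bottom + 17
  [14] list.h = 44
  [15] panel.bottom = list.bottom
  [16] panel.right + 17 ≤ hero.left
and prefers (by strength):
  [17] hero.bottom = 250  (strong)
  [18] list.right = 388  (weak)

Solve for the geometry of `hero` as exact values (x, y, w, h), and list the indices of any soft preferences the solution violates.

hero = (x=95, y=98, w=293, h=152)
violated soft preferences: none

1. hero.x = 95  [footer.left = hero.left]
2. hero.w = 293  [footer.w = hero.w]
3. hero.y = 98  [hero.top = footer.bottom + 17]
4. hero.h = 152  [list.top = hero.bottom + 17]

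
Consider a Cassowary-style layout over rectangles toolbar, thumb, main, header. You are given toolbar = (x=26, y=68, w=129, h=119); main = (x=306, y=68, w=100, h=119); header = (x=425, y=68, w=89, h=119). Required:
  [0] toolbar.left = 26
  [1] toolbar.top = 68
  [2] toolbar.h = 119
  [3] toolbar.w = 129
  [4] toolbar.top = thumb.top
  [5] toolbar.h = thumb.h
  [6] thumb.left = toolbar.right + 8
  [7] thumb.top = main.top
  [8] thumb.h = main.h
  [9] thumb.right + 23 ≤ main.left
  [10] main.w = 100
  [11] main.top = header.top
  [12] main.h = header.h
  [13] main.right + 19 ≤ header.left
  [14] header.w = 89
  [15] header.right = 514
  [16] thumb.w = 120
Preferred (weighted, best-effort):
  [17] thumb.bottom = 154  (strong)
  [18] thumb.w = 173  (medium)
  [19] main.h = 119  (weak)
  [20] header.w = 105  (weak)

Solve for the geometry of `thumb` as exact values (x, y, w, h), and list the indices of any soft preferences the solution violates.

1. thumb.y = 68  [toolbar.top = thumb.top]
2. thumb.h = 119  [toolbar.h = thumb.h]
3. thumb.x = 163  [thumb.left = toolbar.right + 8]
4. thumb.w = 120  [thumb.w = 120]

thumb = (x=163, y=68, w=120, h=119)
violated soft preferences: 17, 18, 20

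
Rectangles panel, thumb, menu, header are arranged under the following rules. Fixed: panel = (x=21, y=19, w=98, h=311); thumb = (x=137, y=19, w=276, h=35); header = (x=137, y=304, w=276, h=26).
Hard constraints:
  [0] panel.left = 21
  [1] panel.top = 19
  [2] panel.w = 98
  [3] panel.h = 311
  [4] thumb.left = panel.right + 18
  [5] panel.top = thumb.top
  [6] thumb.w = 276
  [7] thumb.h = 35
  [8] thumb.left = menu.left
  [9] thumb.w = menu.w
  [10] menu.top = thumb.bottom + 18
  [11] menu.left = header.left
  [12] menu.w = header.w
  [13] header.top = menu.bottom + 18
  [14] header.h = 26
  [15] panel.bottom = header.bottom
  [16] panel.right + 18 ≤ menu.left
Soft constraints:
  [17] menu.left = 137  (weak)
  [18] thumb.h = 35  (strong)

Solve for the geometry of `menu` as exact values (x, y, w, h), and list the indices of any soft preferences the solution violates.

1. menu.x = 137  [thumb.left = menu.left]
2. menu.w = 276  [thumb.w = menu.w]
3. menu.y = 72  [menu.top = thumb.bottom + 18]
4. menu.h = 214  [header.top = menu.bottom + 18]

menu = (x=137, y=72, w=276, h=214)
violated soft preferences: none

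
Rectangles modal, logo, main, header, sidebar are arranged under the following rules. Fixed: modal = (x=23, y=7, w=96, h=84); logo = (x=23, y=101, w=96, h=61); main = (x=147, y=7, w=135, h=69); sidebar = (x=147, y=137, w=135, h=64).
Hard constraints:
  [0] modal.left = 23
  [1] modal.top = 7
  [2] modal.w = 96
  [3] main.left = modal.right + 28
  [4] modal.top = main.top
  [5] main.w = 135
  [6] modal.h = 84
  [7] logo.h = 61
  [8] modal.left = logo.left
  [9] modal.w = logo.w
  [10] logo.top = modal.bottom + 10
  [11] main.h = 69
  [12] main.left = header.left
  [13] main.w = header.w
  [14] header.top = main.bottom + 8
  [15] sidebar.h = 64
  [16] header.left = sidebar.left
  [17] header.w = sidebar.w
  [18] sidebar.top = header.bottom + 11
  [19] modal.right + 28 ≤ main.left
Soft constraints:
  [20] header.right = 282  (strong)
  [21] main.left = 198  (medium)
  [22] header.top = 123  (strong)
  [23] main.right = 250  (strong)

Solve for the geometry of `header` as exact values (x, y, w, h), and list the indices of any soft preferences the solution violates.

1. header.x = 147  [main.left = header.left]
2. header.w = 135  [main.w = header.w]
3. header.y = 84  [header.top = main.bottom + 8]
4. header.h = 42  [sidebar.top = header.bottom + 11]

header = (x=147, y=84, w=135, h=42)
violated soft preferences: 21, 22, 23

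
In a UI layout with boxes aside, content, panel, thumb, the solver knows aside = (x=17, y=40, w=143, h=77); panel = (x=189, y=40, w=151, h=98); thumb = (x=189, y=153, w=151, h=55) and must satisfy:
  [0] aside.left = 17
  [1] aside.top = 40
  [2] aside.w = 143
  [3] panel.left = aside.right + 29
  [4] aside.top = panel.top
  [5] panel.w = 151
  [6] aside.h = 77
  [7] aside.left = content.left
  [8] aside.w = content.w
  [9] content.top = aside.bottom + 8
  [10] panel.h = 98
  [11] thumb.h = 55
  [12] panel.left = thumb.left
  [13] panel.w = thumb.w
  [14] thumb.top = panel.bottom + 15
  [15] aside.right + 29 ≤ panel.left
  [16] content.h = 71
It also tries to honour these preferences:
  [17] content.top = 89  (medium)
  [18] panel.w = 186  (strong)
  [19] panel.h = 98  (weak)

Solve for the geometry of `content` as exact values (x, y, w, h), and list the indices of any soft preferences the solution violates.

content = (x=17, y=125, w=143, h=71)
violated soft preferences: 17, 18

1. content.x = 17  [aside.left = content.left]
2. content.w = 143  [aside.w = content.w]
3. content.y = 125  [content.top = aside.bottom + 8]
4. content.h = 71  [content.h = 71]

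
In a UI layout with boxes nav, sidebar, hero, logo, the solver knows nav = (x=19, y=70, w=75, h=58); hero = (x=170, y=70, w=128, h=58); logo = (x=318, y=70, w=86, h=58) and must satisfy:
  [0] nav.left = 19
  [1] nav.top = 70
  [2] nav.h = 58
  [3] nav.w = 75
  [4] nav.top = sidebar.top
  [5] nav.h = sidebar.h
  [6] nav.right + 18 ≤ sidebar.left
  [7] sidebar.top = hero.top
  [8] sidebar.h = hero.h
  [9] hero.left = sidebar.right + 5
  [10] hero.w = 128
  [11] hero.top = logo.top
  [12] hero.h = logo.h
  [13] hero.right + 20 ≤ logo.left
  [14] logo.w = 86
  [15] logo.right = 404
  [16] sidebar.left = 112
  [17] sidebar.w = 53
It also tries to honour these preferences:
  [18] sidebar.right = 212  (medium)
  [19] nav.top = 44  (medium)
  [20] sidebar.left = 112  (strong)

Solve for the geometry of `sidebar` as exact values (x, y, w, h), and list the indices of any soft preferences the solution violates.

sidebar = (x=112, y=70, w=53, h=58)
violated soft preferences: 18, 19

1. sidebar.y = 70  [nav.top = sidebar.top]
2. sidebar.h = 58  [nav.h = sidebar.h]
3. sidebar.x = 112  [sidebar.left = 112]
4. sidebar.w = 53  [sidebar.w = 53]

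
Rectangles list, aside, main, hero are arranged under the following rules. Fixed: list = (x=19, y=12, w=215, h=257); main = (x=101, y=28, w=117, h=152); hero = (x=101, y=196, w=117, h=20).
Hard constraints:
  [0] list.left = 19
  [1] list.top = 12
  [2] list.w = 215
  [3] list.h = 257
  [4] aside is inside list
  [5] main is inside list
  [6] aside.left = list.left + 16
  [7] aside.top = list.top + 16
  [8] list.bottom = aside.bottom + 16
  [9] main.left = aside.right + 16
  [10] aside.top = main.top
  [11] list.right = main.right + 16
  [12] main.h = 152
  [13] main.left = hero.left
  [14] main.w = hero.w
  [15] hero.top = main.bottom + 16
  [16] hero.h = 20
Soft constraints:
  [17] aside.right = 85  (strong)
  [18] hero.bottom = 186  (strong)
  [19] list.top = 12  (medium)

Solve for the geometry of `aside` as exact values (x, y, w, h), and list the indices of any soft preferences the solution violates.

aside = (x=35, y=28, w=50, h=225)
violated soft preferences: 18

1. aside.x = 35  [aside.left = list.left + 16]
2. aside.y = 28  [aside.top = list.top + 16]
3. aside.h = 225  [list.bottom = aside.bottom + 16]
4. aside.w = 50  [main.left = aside.right + 16]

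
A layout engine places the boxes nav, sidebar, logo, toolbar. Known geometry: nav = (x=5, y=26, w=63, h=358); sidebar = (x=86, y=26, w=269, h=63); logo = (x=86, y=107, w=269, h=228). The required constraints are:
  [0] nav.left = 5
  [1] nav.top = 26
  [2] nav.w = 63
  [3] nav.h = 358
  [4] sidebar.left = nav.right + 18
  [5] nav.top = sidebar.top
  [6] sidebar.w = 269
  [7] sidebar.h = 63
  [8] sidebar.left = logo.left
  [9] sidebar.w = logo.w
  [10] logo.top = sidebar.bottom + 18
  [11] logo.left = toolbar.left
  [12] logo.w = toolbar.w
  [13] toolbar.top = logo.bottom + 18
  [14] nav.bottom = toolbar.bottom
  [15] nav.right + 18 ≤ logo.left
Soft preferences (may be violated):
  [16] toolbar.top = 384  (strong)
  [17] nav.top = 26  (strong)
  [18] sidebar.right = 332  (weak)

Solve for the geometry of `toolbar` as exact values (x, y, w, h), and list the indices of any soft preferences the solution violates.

toolbar = (x=86, y=353, w=269, h=31)
violated soft preferences: 16, 18

1. toolbar.x = 86  [logo.left = toolbar.left]
2. toolbar.w = 269  [logo.w = toolbar.w]
3. toolbar.y = 353  [toolbar.top = logo.bottom + 18]
4. toolbar.h = 31  [nav.bottom = toolbar.bottom]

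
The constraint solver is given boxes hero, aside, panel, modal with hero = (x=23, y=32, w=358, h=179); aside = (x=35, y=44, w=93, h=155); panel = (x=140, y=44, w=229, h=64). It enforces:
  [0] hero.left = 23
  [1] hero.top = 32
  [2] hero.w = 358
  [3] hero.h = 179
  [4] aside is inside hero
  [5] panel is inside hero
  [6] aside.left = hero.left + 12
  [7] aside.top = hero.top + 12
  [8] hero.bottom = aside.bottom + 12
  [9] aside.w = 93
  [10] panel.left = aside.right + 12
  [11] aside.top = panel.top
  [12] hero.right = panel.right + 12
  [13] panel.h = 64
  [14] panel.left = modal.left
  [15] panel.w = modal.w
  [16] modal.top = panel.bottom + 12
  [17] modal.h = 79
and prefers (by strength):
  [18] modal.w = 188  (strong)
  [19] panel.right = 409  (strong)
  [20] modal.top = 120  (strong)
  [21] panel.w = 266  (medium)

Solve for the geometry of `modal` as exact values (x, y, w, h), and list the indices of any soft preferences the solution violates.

1. modal.x = 140  [panel.left = modal.left]
2. modal.w = 229  [panel.w = modal.w]
3. modal.y = 120  [modal.top = panel.bottom + 12]
4. modal.h = 79  [modal.h = 79]

modal = (x=140, y=120, w=229, h=79)
violated soft preferences: 18, 19, 21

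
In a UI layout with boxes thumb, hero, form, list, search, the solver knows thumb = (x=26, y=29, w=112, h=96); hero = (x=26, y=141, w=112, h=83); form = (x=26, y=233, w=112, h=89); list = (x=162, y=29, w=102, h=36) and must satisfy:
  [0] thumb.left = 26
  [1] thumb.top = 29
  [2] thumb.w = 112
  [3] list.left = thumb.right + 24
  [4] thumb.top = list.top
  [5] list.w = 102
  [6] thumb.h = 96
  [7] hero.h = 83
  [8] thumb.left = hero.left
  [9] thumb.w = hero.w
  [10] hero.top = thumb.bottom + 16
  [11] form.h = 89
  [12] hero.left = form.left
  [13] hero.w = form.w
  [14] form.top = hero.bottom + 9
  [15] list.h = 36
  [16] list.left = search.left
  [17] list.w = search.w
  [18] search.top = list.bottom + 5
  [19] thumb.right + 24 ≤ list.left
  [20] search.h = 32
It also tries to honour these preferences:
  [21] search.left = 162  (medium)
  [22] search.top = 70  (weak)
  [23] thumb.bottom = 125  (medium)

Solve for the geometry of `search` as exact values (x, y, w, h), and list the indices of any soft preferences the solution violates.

1. search.x = 162  [list.left = search.left]
2. search.w = 102  [list.w = search.w]
3. search.y = 70  [search.top = list.bottom + 5]
4. search.h = 32  [search.h = 32]

search = (x=162, y=70, w=102, h=32)
violated soft preferences: none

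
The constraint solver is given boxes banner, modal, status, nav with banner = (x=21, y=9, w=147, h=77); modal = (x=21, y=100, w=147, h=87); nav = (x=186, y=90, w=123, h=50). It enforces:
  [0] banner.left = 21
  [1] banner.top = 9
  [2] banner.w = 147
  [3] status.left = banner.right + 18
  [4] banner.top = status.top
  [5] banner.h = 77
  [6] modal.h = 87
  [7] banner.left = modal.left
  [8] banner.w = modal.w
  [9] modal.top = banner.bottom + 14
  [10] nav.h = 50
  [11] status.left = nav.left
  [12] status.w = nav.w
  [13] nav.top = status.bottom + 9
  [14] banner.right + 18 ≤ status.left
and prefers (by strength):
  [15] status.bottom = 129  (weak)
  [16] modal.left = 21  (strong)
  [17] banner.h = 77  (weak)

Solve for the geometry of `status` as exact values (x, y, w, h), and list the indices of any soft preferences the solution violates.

1. status.x = 186  [status.left = banner.right + 18]
2. status.y = 9  [banner.top = status.top]
3. status.w = 123  [status.w = nav.w]
4. status.h = 72  [nav.top = status.bottom + 9]

status = (x=186, y=9, w=123, h=72)
violated soft preferences: 15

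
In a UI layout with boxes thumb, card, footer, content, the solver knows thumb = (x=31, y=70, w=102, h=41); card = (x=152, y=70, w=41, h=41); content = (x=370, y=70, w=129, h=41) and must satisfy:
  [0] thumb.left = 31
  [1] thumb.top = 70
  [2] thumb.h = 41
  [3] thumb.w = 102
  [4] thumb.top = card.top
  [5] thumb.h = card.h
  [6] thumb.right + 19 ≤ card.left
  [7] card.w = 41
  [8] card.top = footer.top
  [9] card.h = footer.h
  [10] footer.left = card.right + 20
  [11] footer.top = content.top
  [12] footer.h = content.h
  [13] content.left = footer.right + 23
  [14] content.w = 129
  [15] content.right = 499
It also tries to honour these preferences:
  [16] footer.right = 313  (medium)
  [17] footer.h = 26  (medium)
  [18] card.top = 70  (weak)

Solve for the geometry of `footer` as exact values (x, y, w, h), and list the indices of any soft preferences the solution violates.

footer = (x=213, y=70, w=134, h=41)
violated soft preferences: 16, 17

1. footer.y = 70  [card.top = footer.top]
2. footer.h = 41  [card.h = footer.h]
3. footer.x = 213  [footer.left = card.right + 20]
4. footer.w = 134  [content.left = footer.right + 23]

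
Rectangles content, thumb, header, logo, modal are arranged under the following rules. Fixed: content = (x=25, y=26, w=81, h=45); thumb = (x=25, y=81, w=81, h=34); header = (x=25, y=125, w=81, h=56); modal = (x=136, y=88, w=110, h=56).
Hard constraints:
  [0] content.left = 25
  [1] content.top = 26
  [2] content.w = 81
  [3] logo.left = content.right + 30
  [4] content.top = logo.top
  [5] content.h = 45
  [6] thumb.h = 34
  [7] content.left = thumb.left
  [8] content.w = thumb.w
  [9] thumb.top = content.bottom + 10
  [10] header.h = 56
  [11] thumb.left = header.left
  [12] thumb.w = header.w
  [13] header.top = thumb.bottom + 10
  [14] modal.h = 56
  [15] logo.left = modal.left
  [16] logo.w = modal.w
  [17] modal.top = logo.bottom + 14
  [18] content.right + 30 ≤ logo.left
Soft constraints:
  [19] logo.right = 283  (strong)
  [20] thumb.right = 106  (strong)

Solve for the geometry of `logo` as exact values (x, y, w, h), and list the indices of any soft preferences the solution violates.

1. logo.x = 136  [logo.left = content.right + 30]
2. logo.y = 26  [content.top = logo.top]
3. logo.w = 110  [logo.w = modal.w]
4. logo.h = 48  [modal.top = logo.bottom + 14]

logo = (x=136, y=26, w=110, h=48)
violated soft preferences: 19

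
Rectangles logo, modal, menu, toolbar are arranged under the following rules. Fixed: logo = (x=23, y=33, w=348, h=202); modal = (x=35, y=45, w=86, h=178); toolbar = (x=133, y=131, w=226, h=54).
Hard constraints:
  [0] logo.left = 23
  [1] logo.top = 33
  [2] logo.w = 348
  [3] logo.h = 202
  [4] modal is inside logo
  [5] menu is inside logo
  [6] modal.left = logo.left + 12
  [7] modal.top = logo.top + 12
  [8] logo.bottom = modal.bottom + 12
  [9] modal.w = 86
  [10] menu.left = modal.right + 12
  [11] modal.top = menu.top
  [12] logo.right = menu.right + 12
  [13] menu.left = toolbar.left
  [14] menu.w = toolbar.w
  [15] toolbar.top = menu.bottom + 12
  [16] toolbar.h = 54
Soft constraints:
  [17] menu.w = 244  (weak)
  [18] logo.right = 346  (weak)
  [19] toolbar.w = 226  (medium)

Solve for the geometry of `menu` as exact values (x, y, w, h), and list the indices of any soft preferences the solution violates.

1. menu.x = 133  [menu.left = modal.right + 12]
2. menu.y = 45  [modal.top = menu.top]
3. menu.w = 226  [logo.right = menu.right + 12]
4. menu.h = 74  [toolbar.top = menu.bottom + 12]

menu = (x=133, y=45, w=226, h=74)
violated soft preferences: 17, 18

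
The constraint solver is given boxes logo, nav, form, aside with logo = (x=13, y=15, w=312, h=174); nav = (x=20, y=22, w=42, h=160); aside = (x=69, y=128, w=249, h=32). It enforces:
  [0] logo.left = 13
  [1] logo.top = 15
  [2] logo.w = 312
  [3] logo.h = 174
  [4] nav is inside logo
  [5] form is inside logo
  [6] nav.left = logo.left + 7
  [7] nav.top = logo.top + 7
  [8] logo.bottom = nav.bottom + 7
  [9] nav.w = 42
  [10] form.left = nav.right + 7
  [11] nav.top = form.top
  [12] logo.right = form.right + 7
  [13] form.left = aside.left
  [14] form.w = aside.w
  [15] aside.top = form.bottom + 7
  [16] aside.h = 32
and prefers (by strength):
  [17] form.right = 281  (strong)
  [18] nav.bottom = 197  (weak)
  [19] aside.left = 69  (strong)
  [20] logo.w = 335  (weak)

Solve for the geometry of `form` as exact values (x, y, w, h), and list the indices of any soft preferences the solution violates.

form = (x=69, y=22, w=249, h=99)
violated soft preferences: 17, 18, 20

1. form.x = 69  [form.left = nav.right + 7]
2. form.y = 22  [nav.top = form.top]
3. form.w = 249  [logo.right = form.right + 7]
4. form.h = 99  [aside.top = form.bottom + 7]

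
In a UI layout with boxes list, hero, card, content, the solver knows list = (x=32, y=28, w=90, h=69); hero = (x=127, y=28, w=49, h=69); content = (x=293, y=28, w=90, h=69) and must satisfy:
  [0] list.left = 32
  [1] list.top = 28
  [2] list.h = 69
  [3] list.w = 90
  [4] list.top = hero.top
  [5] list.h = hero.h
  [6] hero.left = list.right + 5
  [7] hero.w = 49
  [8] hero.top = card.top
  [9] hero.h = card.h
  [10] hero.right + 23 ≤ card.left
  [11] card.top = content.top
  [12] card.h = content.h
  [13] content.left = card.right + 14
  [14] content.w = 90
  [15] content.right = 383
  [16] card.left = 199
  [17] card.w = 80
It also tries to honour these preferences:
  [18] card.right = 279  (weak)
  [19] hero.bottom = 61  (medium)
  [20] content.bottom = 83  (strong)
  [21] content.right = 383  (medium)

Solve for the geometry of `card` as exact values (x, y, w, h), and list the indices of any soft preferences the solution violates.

card = (x=199, y=28, w=80, h=69)
violated soft preferences: 19, 20

1. card.y = 28  [hero.top = card.top]
2. card.h = 69  [hero.h = card.h]
3. card.x = 199  [card.left = 199]
4. card.w = 80  [card.w = 80]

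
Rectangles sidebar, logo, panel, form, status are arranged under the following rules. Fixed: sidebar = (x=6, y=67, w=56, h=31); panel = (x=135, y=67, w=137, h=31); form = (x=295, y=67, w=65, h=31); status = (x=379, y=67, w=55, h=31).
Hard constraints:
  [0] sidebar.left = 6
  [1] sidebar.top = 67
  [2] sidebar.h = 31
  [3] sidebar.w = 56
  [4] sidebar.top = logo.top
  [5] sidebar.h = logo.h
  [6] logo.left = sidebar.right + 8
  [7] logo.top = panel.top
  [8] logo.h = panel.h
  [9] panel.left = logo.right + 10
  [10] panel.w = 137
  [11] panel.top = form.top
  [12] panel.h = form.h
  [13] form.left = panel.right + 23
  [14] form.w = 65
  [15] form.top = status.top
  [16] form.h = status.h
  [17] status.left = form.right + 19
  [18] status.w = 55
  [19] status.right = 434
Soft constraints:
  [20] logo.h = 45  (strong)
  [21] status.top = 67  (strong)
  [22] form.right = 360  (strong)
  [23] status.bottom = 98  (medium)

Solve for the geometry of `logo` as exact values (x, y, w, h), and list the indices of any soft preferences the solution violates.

1. logo.y = 67  [sidebar.top = logo.top]
2. logo.h = 31  [sidebar.h = logo.h]
3. logo.x = 70  [logo.left = sidebar.right + 8]
4. logo.w = 55  [panel.left = logo.right + 10]

logo = (x=70, y=67, w=55, h=31)
violated soft preferences: 20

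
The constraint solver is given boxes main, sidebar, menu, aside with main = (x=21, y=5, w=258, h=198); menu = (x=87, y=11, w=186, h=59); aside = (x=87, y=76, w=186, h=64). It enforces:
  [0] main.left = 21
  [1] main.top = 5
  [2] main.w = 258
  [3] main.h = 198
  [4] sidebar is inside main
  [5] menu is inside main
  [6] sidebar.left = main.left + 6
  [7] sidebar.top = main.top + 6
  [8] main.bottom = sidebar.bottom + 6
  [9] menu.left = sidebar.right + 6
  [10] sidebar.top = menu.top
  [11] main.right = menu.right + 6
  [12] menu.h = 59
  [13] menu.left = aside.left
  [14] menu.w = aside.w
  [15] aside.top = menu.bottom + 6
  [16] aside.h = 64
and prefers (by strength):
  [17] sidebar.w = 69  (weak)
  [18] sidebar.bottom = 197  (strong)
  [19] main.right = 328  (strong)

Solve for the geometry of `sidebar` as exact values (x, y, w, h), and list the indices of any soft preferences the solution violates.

sidebar = (x=27, y=11, w=54, h=186)
violated soft preferences: 17, 19

1. sidebar.x = 27  [sidebar.left = main.left + 6]
2. sidebar.y = 11  [sidebar.top = main.top + 6]
3. sidebar.h = 186  [main.bottom = sidebar.bottom + 6]
4. sidebar.w = 54  [menu.left = sidebar.right + 6]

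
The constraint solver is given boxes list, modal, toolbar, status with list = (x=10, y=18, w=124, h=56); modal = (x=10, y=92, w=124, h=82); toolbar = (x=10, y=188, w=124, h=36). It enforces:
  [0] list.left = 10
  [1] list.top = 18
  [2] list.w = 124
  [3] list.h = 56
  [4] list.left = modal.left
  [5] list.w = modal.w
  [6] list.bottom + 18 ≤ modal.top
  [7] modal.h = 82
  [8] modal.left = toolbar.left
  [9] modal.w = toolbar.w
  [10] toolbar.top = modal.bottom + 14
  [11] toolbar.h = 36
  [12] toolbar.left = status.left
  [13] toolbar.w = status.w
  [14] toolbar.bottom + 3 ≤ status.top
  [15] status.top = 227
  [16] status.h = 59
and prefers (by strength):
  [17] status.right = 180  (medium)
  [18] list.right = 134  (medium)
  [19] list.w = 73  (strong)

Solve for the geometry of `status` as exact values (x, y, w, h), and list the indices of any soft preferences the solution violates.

status = (x=10, y=227, w=124, h=59)
violated soft preferences: 17, 19

1. status.x = 10  [toolbar.left = status.left]
2. status.w = 124  [toolbar.w = status.w]
3. status.y = 227  [status.top = 227]
4. status.h = 59  [status.h = 59]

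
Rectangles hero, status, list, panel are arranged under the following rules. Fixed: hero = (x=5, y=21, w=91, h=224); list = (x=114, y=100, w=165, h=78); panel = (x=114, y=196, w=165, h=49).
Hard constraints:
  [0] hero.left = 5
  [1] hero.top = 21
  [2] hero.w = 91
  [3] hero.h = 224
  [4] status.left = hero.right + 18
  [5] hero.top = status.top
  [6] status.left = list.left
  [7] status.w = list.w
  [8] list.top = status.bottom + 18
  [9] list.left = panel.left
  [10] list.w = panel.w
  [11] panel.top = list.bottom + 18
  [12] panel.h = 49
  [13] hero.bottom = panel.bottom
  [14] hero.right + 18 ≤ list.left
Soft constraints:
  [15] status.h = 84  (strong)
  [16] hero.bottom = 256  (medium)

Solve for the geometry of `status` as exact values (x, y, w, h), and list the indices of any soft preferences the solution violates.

1. status.x = 114  [status.left = hero.right + 18]
2. status.y = 21  [hero.top = status.top]
3. status.w = 165  [status.w = list.w]
4. status.h = 61  [list.top = status.bottom + 18]

status = (x=114, y=21, w=165, h=61)
violated soft preferences: 15, 16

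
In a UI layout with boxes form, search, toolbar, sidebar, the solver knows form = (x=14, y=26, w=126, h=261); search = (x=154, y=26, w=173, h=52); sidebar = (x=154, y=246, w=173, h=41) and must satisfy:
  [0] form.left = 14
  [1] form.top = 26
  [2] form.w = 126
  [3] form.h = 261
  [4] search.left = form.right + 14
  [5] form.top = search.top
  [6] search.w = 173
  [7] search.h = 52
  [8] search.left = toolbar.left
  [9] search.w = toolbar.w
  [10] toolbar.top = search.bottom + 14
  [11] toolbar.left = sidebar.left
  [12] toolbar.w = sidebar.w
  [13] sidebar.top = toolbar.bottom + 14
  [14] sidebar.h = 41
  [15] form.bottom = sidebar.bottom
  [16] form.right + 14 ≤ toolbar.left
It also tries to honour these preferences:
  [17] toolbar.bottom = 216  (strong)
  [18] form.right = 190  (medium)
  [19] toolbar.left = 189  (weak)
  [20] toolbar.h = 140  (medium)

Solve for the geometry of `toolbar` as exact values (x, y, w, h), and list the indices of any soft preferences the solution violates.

1. toolbar.x = 154  [search.left = toolbar.left]
2. toolbar.w = 173  [search.w = toolbar.w]
3. toolbar.y = 92  [toolbar.top = search.bottom + 14]
4. toolbar.h = 140  [sidebar.top = toolbar.bottom + 14]

toolbar = (x=154, y=92, w=173, h=140)
violated soft preferences: 17, 18, 19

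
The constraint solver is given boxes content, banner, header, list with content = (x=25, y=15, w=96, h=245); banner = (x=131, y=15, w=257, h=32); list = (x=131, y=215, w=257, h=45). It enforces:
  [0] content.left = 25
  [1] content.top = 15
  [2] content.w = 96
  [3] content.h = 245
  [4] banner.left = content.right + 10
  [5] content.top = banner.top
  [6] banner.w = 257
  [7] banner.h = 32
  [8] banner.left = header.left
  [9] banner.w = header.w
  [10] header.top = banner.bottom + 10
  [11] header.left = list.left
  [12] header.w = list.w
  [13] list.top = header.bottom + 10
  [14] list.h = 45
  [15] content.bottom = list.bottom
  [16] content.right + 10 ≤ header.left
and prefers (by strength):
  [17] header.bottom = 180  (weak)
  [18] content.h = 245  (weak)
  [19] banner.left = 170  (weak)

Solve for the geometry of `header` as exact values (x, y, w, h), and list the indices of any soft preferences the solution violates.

header = (x=131, y=57, w=257, h=148)
violated soft preferences: 17, 19

1. header.x = 131  [banner.left = header.left]
2. header.w = 257  [banner.w = header.w]
3. header.y = 57  [header.top = banner.bottom + 10]
4. header.h = 148  [list.top = header.bottom + 10]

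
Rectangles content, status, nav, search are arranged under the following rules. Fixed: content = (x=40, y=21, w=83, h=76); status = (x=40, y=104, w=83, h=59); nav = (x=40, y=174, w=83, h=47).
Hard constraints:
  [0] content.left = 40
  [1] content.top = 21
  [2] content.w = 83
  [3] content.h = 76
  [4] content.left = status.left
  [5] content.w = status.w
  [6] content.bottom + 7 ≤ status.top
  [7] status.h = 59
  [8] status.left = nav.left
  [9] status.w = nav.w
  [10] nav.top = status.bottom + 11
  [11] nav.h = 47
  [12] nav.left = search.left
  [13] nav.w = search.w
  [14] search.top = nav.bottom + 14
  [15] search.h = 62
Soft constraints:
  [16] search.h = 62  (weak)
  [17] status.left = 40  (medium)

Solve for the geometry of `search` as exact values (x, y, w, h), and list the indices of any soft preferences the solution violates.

search = (x=40, y=235, w=83, h=62)
violated soft preferences: none

1. search.x = 40  [nav.left = search.left]
2. search.w = 83  [nav.w = search.w]
3. search.y = 235  [search.top = nav.bottom + 14]
4. search.h = 62  [search.h = 62]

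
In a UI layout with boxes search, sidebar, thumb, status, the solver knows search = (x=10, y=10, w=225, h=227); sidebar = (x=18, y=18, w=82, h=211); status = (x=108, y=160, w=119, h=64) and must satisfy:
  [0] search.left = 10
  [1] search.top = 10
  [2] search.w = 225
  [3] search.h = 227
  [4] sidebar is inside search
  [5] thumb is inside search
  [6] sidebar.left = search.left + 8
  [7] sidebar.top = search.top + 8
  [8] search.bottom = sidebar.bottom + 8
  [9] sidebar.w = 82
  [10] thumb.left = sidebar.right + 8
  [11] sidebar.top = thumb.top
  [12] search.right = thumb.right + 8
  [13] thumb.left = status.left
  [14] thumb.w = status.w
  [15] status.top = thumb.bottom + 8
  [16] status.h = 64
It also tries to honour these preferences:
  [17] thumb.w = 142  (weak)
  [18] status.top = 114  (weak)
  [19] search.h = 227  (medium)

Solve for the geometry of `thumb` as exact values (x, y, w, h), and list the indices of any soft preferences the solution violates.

thumb = (x=108, y=18, w=119, h=134)
violated soft preferences: 17, 18

1. thumb.x = 108  [thumb.left = sidebar.right + 8]
2. thumb.y = 18  [sidebar.top = thumb.top]
3. thumb.w = 119  [search.right = thumb.right + 8]
4. thumb.h = 134  [status.top = thumb.bottom + 8]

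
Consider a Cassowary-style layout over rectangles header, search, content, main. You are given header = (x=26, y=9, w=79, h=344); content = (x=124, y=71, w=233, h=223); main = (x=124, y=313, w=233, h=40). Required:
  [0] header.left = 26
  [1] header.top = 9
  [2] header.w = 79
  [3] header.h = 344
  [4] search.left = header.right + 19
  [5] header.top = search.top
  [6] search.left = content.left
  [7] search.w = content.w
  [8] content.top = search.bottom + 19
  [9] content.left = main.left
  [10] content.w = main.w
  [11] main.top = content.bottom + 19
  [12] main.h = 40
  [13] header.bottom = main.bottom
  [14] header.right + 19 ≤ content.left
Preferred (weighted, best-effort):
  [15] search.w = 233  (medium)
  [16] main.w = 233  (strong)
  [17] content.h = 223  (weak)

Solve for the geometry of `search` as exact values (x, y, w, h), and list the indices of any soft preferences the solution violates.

search = (x=124, y=9, w=233, h=43)
violated soft preferences: none

1. search.x = 124  [search.left = header.right + 19]
2. search.y = 9  [header.top = search.top]
3. search.w = 233  [search.w = content.w]
4. search.h = 43  [content.top = search.bottom + 19]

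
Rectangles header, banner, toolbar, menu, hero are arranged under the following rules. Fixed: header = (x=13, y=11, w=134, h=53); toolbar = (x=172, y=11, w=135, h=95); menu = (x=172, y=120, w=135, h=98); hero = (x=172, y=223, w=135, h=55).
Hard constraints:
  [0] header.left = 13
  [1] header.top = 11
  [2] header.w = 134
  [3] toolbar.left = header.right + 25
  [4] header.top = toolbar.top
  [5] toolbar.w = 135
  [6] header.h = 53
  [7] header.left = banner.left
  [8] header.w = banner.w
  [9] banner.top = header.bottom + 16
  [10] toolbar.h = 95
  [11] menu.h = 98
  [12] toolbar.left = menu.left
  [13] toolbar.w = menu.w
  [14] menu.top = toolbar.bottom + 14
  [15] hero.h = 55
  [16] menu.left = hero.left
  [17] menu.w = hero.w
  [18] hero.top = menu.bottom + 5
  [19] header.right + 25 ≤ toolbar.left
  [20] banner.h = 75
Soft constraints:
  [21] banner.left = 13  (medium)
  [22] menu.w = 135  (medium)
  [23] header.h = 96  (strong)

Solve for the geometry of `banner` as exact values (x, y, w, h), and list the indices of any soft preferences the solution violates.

banner = (x=13, y=80, w=134, h=75)
violated soft preferences: 23

1. banner.x = 13  [header.left = banner.left]
2. banner.w = 134  [header.w = banner.w]
3. banner.y = 80  [banner.top = header.bottom + 16]
4. banner.h = 75  [banner.h = 75]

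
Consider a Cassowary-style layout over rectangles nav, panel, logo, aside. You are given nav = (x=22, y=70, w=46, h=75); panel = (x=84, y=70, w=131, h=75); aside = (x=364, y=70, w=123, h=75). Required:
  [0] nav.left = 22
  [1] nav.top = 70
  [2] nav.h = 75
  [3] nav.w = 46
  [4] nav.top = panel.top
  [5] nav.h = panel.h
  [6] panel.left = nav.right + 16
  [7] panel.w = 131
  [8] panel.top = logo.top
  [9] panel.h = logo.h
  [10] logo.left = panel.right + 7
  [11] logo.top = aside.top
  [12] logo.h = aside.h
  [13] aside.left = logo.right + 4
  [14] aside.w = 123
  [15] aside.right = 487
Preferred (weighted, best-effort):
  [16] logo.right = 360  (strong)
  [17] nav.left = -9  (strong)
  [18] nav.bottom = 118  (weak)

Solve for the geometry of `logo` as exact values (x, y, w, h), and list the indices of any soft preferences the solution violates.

1. logo.y = 70  [panel.top = logo.top]
2. logo.h = 75  [panel.h = logo.h]
3. logo.x = 222  [logo.left = panel.right + 7]
4. logo.w = 138  [aside.left = logo.right + 4]

logo = (x=222, y=70, w=138, h=75)
violated soft preferences: 17, 18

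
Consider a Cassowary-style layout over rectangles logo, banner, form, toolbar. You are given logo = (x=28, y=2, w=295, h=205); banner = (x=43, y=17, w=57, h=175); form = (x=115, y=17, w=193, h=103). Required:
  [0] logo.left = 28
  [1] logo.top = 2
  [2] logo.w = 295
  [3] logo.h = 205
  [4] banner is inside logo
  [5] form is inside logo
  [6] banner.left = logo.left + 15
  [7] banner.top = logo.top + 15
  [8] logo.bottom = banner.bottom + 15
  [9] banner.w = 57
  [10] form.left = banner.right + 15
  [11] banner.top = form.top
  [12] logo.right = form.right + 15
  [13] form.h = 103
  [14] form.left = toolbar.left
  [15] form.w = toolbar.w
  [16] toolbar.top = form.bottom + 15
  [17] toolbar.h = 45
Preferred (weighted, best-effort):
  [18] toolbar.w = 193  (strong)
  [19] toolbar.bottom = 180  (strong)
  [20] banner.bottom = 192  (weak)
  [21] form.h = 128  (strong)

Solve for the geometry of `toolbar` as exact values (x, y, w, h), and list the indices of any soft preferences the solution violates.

toolbar = (x=115, y=135, w=193, h=45)
violated soft preferences: 21

1. toolbar.x = 115  [form.left = toolbar.left]
2. toolbar.w = 193  [form.w = toolbar.w]
3. toolbar.y = 135  [toolbar.top = form.bottom + 15]
4. toolbar.h = 45  [toolbar.h = 45]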